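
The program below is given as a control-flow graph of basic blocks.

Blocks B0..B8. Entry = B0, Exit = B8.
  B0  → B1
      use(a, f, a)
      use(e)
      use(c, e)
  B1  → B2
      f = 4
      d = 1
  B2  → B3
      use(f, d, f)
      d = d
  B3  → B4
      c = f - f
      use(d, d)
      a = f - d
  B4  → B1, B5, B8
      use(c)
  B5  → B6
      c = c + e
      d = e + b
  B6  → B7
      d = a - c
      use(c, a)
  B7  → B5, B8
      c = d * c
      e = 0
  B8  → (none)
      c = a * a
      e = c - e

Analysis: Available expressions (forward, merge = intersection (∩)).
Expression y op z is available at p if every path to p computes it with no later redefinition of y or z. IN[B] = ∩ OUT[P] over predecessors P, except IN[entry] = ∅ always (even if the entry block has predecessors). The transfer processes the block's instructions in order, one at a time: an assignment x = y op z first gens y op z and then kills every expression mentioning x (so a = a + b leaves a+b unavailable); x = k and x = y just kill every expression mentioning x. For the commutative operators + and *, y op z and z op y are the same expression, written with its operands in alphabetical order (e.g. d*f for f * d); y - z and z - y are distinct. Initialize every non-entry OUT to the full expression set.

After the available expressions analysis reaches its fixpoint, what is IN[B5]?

Fixpoint table:
  B0:   IN={}   OUT={}
  B1:   IN={}   OUT={}
  B2:   IN={}   OUT={}
  B3:   IN={}   OUT={f-d, f-f}
  B4:   IN={f-d, f-f}   OUT={f-d, f-f}
  B5:   IN={f-f}   OUT={b+e, f-f}
  B6:   IN={b+e, f-f}   OUT={a-c, b+e, f-f}
  B7:   IN={a-c, b+e, f-f}   OUT={f-f}
  B8:   IN={f-f}   OUT={a*a, f-f}

Merge at B5: IN[B5] = OUT[B4] ∩ OUT[B7] = {f-f}

Answer: {f-f}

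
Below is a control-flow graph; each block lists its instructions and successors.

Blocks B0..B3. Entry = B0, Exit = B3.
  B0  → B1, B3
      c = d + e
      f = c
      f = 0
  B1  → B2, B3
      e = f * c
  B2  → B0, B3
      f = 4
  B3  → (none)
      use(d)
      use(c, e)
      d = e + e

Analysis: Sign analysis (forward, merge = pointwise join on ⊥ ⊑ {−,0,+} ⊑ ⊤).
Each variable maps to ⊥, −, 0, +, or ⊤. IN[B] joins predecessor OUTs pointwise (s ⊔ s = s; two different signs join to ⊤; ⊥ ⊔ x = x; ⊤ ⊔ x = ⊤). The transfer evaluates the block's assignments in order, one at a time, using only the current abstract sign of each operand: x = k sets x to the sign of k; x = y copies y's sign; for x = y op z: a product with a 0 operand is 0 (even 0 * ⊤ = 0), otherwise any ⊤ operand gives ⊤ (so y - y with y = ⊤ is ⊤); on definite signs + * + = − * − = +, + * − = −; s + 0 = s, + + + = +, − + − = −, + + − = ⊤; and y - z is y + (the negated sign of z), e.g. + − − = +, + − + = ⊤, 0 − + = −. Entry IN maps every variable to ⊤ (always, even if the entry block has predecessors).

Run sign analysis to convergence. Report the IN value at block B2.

Converged values:
  B0:  IN=(all ⊤)  OUT={f:0; rest ⊤}
  B1:  IN={f:0; rest ⊤}  OUT={e:0, f:0; rest ⊤}
  B2:  IN={e:0, f:0; rest ⊤}  OUT={e:0, f:+; rest ⊤}
  B3:  IN=(all ⊤)  OUT=(all ⊤)

Merge at B2: IN[B2] = OUT[B1] = {a: ⊤, b: ⊤, c: ⊤, d: ⊤, e: 0, f: 0}

Answer: {a: ⊤, b: ⊤, c: ⊤, d: ⊤, e: 0, f: 0}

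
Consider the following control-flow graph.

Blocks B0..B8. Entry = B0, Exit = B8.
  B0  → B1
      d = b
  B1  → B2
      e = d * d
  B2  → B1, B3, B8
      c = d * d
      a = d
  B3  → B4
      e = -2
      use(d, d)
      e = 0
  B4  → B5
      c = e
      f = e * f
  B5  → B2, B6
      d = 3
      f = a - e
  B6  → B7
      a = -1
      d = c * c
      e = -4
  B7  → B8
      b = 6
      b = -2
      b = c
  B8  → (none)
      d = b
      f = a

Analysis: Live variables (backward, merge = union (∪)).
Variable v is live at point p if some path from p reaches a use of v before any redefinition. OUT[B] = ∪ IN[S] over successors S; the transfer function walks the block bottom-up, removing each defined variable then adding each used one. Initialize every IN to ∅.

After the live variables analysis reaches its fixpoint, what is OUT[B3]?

Fixpoint table:
  B0: | IN={b, f} | OUT={b, d, f}
  B1: | IN={b, d, f} | OUT={b, d, f}
  B2: | IN={b, d, f} | OUT={a, b, d, f}
  B3: | IN={a, b, d, f} | OUT={a, b, e, f}
  B4: | IN={a, b, e, f} | OUT={a, b, c, e}
  B5: | IN={a, b, c, e} | OUT={b, c, d, f}
  B6: | IN={c} | OUT={a, c}
  B7: | IN={a, c} | OUT={a, b}
  B8: | IN={a, b} | OUT={}

Merge at B3: OUT[B3] = IN[B4] = {a, b, e, f}

Answer: {a, b, e, f}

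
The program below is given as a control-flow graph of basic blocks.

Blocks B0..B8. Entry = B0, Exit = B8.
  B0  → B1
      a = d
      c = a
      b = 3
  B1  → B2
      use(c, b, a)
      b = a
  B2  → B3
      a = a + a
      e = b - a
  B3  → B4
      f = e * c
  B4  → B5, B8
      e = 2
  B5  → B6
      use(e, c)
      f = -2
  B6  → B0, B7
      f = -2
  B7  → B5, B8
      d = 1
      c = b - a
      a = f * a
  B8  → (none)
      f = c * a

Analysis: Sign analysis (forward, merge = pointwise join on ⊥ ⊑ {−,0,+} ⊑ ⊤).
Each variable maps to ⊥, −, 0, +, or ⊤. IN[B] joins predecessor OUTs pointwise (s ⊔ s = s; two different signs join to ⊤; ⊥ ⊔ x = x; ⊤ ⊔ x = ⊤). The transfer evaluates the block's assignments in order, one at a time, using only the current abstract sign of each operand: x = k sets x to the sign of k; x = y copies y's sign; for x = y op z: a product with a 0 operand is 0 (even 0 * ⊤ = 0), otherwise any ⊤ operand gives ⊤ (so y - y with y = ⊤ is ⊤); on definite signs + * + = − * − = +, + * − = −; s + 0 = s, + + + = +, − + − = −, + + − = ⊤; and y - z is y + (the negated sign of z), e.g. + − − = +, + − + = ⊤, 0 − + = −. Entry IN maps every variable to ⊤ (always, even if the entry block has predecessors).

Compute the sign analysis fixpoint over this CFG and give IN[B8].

Fixpoint table:
  B0:   IN=(all ⊤)   OUT={b:+; rest ⊤}
  B1:   IN={b:+; rest ⊤}   OUT=(all ⊤)
  B2:   IN=(all ⊤)   OUT=(all ⊤)
  B3:   IN=(all ⊤)   OUT=(all ⊤)
  B4:   IN=(all ⊤)   OUT={e:+; rest ⊤}
  B5:   IN={e:+; rest ⊤}   OUT={e:+, f:-; rest ⊤}
  B6:   IN={e:+, f:-; rest ⊤}   OUT={e:+, f:-; rest ⊤}
  B7:   IN={e:+, f:-; rest ⊤}   OUT={d:+, e:+, f:-; rest ⊤}
  B8:   IN={e:+; rest ⊤}   OUT={e:+; rest ⊤}

Merge at B8: IN[B8] = OUT[B4] ⊔ OUT[B7] = {a: ⊤, b: ⊤, c: ⊤, d: ⊤, e: +, f: ⊤}

Answer: {a: ⊤, b: ⊤, c: ⊤, d: ⊤, e: +, f: ⊤}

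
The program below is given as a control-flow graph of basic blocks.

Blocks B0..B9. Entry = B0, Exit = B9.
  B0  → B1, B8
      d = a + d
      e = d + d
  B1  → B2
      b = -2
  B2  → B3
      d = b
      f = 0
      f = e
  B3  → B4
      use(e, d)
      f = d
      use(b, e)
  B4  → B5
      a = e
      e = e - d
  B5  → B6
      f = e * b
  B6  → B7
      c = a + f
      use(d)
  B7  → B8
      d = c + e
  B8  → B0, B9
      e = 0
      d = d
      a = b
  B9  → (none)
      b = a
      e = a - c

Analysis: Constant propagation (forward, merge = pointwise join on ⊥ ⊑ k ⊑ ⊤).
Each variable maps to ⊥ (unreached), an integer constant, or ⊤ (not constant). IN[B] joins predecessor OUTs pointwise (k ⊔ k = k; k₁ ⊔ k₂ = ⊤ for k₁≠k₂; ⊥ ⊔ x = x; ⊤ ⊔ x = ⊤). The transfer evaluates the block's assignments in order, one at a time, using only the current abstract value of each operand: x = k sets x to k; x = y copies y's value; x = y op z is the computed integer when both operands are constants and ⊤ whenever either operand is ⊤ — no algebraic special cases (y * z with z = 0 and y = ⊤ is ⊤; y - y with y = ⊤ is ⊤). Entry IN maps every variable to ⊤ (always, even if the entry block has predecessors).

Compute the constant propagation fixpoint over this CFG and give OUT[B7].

Per-block solution:
  B0:  IN=(all ⊤)  OUT=(all ⊤)
  B1:  IN=(all ⊤)  OUT={b:-2; rest ⊤}
  B2:  IN={b:-2; rest ⊤}  OUT={b:-2, d:-2; rest ⊤}
  B3:  IN={b:-2, d:-2; rest ⊤}  OUT={b:-2, d:-2, f:-2; rest ⊤}
  B4:  IN={b:-2, d:-2, f:-2; rest ⊤}  OUT={b:-2, d:-2, f:-2; rest ⊤}
  B5:  IN={b:-2, d:-2, f:-2; rest ⊤}  OUT={b:-2, d:-2; rest ⊤}
  B6:  IN={b:-2, d:-2; rest ⊤}  OUT={b:-2, d:-2; rest ⊤}
  B7:  IN={b:-2, d:-2; rest ⊤}  OUT={b:-2; rest ⊤}
  B8:  IN=(all ⊤)  OUT={e:0; rest ⊤}
  B9:  IN={e:0; rest ⊤}  OUT=(all ⊤)

Merge at B7: IN[B7] = OUT[B6] = {a: ⊤, b: -2, c: ⊤, d: -2, e: ⊤, f: ⊤}
Applying B7's transfer function to that IN value gives OUT[B7] (row B7 above).

Answer: {a: ⊤, b: -2, c: ⊤, d: ⊤, e: ⊤, f: ⊤}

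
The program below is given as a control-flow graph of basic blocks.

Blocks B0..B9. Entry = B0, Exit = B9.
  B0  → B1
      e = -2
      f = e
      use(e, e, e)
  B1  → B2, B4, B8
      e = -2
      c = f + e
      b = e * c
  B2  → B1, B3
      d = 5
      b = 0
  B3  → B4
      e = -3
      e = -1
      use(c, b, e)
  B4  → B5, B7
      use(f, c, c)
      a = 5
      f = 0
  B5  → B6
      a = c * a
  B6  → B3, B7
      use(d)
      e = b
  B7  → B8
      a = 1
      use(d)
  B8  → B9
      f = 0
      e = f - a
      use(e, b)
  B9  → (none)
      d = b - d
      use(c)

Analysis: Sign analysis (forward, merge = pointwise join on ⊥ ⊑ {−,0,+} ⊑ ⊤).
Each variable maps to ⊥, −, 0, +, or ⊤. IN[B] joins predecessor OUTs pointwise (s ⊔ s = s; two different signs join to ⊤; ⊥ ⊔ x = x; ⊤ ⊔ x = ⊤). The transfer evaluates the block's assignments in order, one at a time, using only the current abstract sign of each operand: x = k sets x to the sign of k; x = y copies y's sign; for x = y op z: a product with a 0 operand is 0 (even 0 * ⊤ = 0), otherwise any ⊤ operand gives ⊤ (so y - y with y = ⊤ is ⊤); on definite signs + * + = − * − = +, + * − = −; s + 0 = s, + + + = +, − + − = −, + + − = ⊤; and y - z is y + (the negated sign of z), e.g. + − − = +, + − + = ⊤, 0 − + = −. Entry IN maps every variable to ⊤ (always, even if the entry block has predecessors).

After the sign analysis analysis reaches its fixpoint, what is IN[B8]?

Fixpoint table:
  B0:   IN=(all ⊤)   OUT={e:-, f:-; rest ⊤}
  B1:   IN={e:-, f:-; rest ⊤}   OUT={b:+, c:-, e:-, f:-; rest ⊤}
  B2:   IN={b:+, c:-, e:-, f:-; rest ⊤}   OUT={b:0, c:-, d:+, e:-, f:-; rest ⊤}
  B3:   IN={c:-; rest ⊤}   OUT={c:-, e:-; rest ⊤}
  B4:   IN={c:-, e:-; rest ⊤}   OUT={a:+, c:-, e:-, f:0; rest ⊤}
  B5:   IN={a:+, c:-, e:-, f:0; rest ⊤}   OUT={a:-, c:-, e:-, f:0; rest ⊤}
  B6:   IN={a:-, c:-, e:-, f:0; rest ⊤}   OUT={a:-, c:-, f:0; rest ⊤}
  B7:   IN={c:-, f:0; rest ⊤}   OUT={a:+, c:-, f:0; rest ⊤}
  B8:   IN={c:-; rest ⊤}   OUT={c:-, f:0; rest ⊤}
  B9:   IN={c:-, f:0; rest ⊤}   OUT={c:-, f:0; rest ⊤}

Merge at B8: IN[B8] = OUT[B1] ⊔ OUT[B7] = {a: ⊤, b: ⊤, c: -, d: ⊤, e: ⊤, f: ⊤}

Answer: {a: ⊤, b: ⊤, c: -, d: ⊤, e: ⊤, f: ⊤}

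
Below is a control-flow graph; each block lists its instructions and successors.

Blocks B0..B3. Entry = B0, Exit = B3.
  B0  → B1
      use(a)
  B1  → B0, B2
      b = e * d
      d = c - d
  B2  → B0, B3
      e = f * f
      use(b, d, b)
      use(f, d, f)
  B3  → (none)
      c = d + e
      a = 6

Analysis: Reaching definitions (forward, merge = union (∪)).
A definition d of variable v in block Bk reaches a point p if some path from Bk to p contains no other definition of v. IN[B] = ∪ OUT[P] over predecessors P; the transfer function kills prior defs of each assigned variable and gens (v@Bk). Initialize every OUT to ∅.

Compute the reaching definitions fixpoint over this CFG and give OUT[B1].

Fixpoint table:
  B0:   IN={b@B1, d@B1, e@B2}   OUT={b@B1, d@B1, e@B2}
  B1:   IN={b@B1, d@B1, e@B2}   OUT={b@B1, d@B1, e@B2}
  B2:   IN={b@B1, d@B1, e@B2}   OUT={b@B1, d@B1, e@B2}
  B3:   IN={b@B1, d@B1, e@B2}   OUT={a@B3, b@B1, c@B3, d@B1, e@B2}

Merge at B1: IN[B1] = OUT[B0] = {b@B1, d@B1, e@B2}
Applying B1's transfer function to that IN value gives OUT[B1] (row B1 above).

Answer: {b@B1, d@B1, e@B2}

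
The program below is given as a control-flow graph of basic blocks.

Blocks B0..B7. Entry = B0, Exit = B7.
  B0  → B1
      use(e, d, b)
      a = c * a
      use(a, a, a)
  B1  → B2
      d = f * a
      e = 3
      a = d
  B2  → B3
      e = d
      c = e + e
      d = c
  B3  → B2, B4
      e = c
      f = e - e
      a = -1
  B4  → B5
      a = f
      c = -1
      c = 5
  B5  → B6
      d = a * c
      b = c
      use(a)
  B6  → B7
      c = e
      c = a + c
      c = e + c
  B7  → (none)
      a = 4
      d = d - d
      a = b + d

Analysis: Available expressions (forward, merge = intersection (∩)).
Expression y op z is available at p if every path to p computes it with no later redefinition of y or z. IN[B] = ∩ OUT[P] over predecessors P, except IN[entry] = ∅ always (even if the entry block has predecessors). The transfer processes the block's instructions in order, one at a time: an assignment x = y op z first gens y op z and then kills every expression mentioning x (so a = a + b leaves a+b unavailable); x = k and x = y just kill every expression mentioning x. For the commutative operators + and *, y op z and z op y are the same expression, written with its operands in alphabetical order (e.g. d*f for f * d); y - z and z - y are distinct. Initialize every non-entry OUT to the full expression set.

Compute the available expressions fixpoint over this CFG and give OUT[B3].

Per-block solution:
  B0:  IN={}  OUT={}
  B1:  IN={}  OUT={}
  B2:  IN={}  OUT={e+e}
  B3:  IN={e+e}  OUT={e-e}
  B4:  IN={e-e}  OUT={e-e}
  B5:  IN={e-e}  OUT={a*c, e-e}
  B6:  IN={a*c, e-e}  OUT={e-e}
  B7:  IN={e-e}  OUT={b+d, e-e}

Merge at B3: IN[B3] = OUT[B2] = {e+e}
Applying B3's transfer function to that IN value gives OUT[B3] (row B3 above).

Answer: {e-e}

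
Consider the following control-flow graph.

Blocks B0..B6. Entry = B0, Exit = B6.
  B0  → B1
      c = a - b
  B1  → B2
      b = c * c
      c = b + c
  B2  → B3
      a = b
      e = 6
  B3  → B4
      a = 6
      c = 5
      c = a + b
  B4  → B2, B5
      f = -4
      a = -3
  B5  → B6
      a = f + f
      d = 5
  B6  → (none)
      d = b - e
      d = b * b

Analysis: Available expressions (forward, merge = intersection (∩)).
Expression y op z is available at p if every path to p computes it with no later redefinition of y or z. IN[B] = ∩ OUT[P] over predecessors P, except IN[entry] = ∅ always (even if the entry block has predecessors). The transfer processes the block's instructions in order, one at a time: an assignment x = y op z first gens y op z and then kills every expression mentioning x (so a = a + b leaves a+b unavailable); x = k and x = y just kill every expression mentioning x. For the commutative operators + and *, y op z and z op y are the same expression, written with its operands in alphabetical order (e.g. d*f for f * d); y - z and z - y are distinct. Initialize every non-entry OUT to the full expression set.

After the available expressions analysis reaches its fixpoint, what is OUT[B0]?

Answer: {a-b}

Derivation:
Converged values:
  B0:   IN={}   OUT={a-b}
  B1:   IN={a-b}   OUT={}
  B2:   IN={}   OUT={}
  B3:   IN={}   OUT={a+b}
  B4:   IN={a+b}   OUT={}
  B5:   IN={}   OUT={f+f}
  B6:   IN={f+f}   OUT={b*b, b-e, f+f}

B0 is the boundary node: IN[B0] = {}
Applying B0's transfer function to that IN value gives OUT[B0] (row B0 above).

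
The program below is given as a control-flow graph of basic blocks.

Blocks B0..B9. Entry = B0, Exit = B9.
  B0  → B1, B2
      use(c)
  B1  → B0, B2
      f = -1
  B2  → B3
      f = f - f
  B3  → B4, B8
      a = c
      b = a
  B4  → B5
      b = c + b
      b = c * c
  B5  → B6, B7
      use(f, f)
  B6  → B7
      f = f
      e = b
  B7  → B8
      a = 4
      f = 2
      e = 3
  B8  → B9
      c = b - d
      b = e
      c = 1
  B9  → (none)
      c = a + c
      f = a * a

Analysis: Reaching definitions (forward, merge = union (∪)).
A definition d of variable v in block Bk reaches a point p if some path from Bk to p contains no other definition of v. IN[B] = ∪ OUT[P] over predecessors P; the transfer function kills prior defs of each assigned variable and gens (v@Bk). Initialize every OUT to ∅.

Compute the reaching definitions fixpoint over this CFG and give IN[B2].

Answer: {f@B1}

Derivation:
Fixpoint table:
  B0:  IN={f@B1}  OUT={f@B1}
  B1:  IN={f@B1}  OUT={f@B1}
  B2:  IN={f@B1}  OUT={f@B2}
  B3:  IN={f@B2}  OUT={a@B3, b@B3, f@B2}
  B4:  IN={a@B3, b@B3, f@B2}  OUT={a@B3, b@B4, f@B2}
  B5:  IN={a@B3, b@B4, f@B2}  OUT={a@B3, b@B4, f@B2}
  B6:  IN={a@B3, b@B4, f@B2}  OUT={a@B3, b@B4, e@B6, f@B6}
  B7:  IN={a@B3, b@B4, e@B6, f@B2, f@B6}  OUT={a@B7, b@B4, e@B7, f@B7}
  B8:  IN={a@B3, a@B7, b@B3, b@B4, e@B7, f@B2, f@B7}  OUT={a@B3, a@B7, b@B8, c@B8, e@B7, f@B2, f@B7}
  B9:  IN={a@B3, a@B7, b@B8, c@B8, e@B7, f@B2, f@B7}  OUT={a@B3, a@B7, b@B8, c@B9, e@B7, f@B9}

Merge at B2: IN[B2] = OUT[B0] ⊔ OUT[B1] = {f@B1}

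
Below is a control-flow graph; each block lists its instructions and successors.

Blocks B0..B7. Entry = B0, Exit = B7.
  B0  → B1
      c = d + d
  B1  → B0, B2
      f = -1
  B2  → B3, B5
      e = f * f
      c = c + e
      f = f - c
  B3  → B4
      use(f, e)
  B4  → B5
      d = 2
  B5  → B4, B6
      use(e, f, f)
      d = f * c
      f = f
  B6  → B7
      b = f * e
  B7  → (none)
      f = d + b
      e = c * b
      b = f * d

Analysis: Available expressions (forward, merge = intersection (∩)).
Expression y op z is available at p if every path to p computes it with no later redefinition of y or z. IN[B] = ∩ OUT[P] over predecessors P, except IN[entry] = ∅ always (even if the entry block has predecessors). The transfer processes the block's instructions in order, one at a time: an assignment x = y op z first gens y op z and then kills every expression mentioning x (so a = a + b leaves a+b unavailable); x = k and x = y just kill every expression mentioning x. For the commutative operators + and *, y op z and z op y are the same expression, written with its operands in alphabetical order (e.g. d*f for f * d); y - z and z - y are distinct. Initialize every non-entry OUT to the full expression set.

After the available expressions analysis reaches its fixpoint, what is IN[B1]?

Answer: {d+d}

Working:
Converged values:
  B0: | IN={} | OUT={d+d}
  B1: | IN={d+d} | OUT={d+d}
  B2: | IN={d+d} | OUT={d+d}
  B3: | IN={d+d} | OUT={d+d}
  B4: | IN={} | OUT={}
  B5: | IN={} | OUT={}
  B6: | IN={} | OUT={e*f}
  B7: | IN={e*f} | OUT={d*f}

Merge at B1: IN[B1] = OUT[B0] = {d+d}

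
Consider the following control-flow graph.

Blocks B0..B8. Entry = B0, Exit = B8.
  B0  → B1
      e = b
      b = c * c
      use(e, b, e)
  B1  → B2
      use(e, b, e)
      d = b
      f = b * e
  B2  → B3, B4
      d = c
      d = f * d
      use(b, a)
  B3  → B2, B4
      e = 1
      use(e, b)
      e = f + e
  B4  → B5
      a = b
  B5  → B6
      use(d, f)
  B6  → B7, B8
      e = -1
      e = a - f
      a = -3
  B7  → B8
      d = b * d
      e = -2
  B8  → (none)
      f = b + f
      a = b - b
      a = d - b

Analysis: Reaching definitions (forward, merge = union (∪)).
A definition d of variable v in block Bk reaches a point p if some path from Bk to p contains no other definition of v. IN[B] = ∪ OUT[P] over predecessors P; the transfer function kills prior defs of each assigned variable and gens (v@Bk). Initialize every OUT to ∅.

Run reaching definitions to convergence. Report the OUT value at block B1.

Converged values:
  B0: | IN={} | OUT={b@B0, e@B0}
  B1: | IN={b@B0, e@B0} | OUT={b@B0, d@B1, e@B0, f@B1}
  B2: | IN={b@B0, d@B1, d@B2, e@B0, e@B3, f@B1} | OUT={b@B0, d@B2, e@B0, e@B3, f@B1}
  B3: | IN={b@B0, d@B2, e@B0, e@B3, f@B1} | OUT={b@B0, d@B2, e@B3, f@B1}
  B4: | IN={b@B0, d@B2, e@B0, e@B3, f@B1} | OUT={a@B4, b@B0, d@B2, e@B0, e@B3, f@B1}
  B5: | IN={a@B4, b@B0, d@B2, e@B0, e@B3, f@B1} | OUT={a@B4, b@B0, d@B2, e@B0, e@B3, f@B1}
  B6: | IN={a@B4, b@B0, d@B2, e@B0, e@B3, f@B1} | OUT={a@B6, b@B0, d@B2, e@B6, f@B1}
  B7: | IN={a@B6, b@B0, d@B2, e@B6, f@B1} | OUT={a@B6, b@B0, d@B7, e@B7, f@B1}
  B8: | IN={a@B6, b@B0, d@B2, d@B7, e@B6, e@B7, f@B1} | OUT={a@B8, b@B0, d@B2, d@B7, e@B6, e@B7, f@B8}

Merge at B1: IN[B1] = OUT[B0] = {b@B0, e@B0}
Applying B1's transfer function to that IN value gives OUT[B1] (row B1 above).

Answer: {b@B0, d@B1, e@B0, f@B1}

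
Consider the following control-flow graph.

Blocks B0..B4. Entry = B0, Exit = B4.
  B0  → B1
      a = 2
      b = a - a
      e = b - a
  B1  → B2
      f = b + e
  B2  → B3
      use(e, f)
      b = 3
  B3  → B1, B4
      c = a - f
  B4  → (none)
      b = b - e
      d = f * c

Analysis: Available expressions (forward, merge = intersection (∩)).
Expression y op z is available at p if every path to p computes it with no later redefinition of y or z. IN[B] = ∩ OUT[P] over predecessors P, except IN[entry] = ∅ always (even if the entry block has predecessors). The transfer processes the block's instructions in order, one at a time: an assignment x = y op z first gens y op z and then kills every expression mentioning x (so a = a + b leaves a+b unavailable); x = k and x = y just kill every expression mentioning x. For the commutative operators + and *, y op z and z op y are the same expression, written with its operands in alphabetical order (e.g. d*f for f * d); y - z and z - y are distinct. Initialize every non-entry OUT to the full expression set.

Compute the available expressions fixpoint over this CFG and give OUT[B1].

Fixpoint table:
  B0: | IN={} | OUT={a-a, b-a}
  B1: | IN={a-a} | OUT={a-a, b+e}
  B2: | IN={a-a, b+e} | OUT={a-a}
  B3: | IN={a-a} | OUT={a-a, a-f}
  B4: | IN={a-a, a-f} | OUT={a-a, a-f, c*f}

Merge at B1: IN[B1] = OUT[B0] ∩ OUT[B3] = {a-a}
Applying B1's transfer function to that IN value gives OUT[B1] (row B1 above).

Answer: {a-a, b+e}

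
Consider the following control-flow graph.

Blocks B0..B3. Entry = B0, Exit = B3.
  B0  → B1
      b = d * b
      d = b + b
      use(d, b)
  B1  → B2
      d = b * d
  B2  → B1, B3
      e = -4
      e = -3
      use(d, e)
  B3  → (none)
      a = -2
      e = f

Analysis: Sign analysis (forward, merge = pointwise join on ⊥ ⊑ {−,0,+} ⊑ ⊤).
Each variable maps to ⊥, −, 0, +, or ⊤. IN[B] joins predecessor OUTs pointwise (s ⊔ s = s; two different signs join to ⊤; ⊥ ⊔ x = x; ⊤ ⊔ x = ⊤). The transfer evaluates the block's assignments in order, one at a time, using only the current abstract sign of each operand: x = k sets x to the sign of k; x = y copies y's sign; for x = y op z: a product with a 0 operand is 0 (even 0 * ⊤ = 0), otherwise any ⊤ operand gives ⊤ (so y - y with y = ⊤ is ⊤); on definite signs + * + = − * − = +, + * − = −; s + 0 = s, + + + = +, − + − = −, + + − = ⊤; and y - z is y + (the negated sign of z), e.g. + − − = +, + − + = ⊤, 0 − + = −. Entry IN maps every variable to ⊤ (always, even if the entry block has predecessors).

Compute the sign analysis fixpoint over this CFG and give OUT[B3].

Answer: {a: -, b: ⊤, c: ⊤, d: ⊤, e: ⊤, f: ⊤}

Trace:
Fixpoint table:
  B0:   IN=(all ⊤)   OUT=(all ⊤)
  B1:   IN=(all ⊤)   OUT=(all ⊤)
  B2:   IN=(all ⊤)   OUT={e:-; rest ⊤}
  B3:   IN={e:-; rest ⊤}   OUT={a:-; rest ⊤}

Merge at B3: IN[B3] = OUT[B2] = {a: ⊤, b: ⊤, c: ⊤, d: ⊤, e: -, f: ⊤}
Applying B3's transfer function to that IN value gives OUT[B3] (row B3 above).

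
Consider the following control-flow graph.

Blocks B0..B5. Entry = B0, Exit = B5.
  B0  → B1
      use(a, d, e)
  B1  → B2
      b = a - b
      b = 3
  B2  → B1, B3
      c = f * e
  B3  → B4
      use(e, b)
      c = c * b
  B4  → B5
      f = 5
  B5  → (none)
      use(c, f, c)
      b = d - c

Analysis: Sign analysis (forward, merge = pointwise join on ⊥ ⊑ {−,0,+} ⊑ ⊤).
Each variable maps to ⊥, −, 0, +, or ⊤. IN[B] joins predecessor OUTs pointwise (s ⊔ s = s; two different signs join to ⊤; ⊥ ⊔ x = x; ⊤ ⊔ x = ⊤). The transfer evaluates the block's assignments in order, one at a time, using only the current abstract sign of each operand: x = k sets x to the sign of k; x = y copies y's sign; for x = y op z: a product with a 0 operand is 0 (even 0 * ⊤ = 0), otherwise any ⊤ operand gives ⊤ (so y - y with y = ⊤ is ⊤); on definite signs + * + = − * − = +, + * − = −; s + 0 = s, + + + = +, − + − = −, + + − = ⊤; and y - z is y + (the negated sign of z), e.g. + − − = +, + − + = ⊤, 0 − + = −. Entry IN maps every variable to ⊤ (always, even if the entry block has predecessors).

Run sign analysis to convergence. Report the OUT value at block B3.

Answer: {a: ⊤, b: +, c: ⊤, d: ⊤, e: ⊤, f: ⊤}

Working:
Per-block solution:
  B0: | IN=(all ⊤) | OUT=(all ⊤)
  B1: | IN=(all ⊤) | OUT={b:+; rest ⊤}
  B2: | IN={b:+; rest ⊤} | OUT={b:+; rest ⊤}
  B3: | IN={b:+; rest ⊤} | OUT={b:+; rest ⊤}
  B4: | IN={b:+; rest ⊤} | OUT={b:+, f:+; rest ⊤}
  B5: | IN={b:+, f:+; rest ⊤} | OUT={f:+; rest ⊤}

Merge at B3: IN[B3] = OUT[B2] = {a: ⊤, b: +, c: ⊤, d: ⊤, e: ⊤, f: ⊤}
Applying B3's transfer function to that IN value gives OUT[B3] (row B3 above).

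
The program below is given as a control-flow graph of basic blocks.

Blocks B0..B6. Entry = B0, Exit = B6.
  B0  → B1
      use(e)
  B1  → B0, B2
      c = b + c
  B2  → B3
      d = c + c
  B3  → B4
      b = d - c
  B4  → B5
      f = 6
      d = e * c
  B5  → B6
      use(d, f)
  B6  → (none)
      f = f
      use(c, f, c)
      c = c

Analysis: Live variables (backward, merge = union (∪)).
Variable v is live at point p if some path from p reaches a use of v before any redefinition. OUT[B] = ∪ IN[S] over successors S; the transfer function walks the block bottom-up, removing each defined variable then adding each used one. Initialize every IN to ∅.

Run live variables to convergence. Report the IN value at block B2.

Per-block solution:
  B0:  IN={b, c, e}  OUT={b, c, e}
  B1:  IN={b, c, e}  OUT={b, c, e}
  B2:  IN={c, e}  OUT={c, d, e}
  B3:  IN={c, d, e}  OUT={c, e}
  B4:  IN={c, e}  OUT={c, d, f}
  B5:  IN={c, d, f}  OUT={c, f}
  B6:  IN={c, f}  OUT={}

Merge at B2: OUT[B2] = IN[B3] = {c, d, e}
Applying B2's transfer function to that OUT value gives IN[B2] (row B2 above).

Answer: {c, e}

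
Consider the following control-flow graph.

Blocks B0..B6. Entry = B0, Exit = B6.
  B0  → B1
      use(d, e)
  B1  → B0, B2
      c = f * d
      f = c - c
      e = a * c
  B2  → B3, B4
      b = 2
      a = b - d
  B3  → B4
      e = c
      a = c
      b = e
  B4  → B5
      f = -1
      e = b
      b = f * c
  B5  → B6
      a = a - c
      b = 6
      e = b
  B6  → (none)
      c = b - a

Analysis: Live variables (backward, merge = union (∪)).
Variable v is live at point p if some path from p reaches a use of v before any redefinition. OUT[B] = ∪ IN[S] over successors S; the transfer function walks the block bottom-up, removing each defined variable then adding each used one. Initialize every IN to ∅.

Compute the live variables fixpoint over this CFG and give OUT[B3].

Answer: {a, b, c}

Derivation:
Converged values:
  B0:   IN={a, d, e, f}   OUT={a, d, f}
  B1:   IN={a, d, f}   OUT={a, c, d, e, f}
  B2:   IN={c, d}   OUT={a, b, c}
  B3:   IN={c}   OUT={a, b, c}
  B4:   IN={a, b, c}   OUT={a, c}
  B5:   IN={a, c}   OUT={a, b}
  B6:   IN={a, b}   OUT={}

Merge at B3: OUT[B3] = IN[B4] = {a, b, c}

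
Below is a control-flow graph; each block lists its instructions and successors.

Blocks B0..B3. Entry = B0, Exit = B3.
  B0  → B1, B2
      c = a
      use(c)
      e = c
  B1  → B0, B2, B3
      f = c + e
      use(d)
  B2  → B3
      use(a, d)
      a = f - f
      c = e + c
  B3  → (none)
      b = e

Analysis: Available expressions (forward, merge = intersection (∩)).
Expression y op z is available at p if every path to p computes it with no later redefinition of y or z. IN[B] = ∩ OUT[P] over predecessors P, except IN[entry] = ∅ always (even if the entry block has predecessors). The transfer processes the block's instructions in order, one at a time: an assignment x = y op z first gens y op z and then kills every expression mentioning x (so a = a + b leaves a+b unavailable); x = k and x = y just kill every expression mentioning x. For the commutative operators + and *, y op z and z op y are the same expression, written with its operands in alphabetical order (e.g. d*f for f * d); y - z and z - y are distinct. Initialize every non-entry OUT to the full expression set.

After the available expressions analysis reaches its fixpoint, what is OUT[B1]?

Per-block solution:
  B0: | IN={} | OUT={}
  B1: | IN={} | OUT={c+e}
  B2: | IN={} | OUT={f-f}
  B3: | IN={} | OUT={}

Merge at B1: IN[B1] = OUT[B0] = {}
Applying B1's transfer function to that IN value gives OUT[B1] (row B1 above).

Answer: {c+e}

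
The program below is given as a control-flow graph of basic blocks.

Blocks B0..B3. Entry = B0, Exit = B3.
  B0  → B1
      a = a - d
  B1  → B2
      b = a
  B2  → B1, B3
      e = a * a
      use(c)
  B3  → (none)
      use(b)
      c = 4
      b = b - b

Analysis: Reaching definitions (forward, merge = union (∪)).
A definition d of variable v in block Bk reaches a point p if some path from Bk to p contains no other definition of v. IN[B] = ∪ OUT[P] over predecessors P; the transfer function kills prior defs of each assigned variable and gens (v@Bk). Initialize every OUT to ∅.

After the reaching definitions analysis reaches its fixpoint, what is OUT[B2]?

Converged values:
  B0:  IN={}  OUT={a@B0}
  B1:  IN={a@B0, b@B1, e@B2}  OUT={a@B0, b@B1, e@B2}
  B2:  IN={a@B0, b@B1, e@B2}  OUT={a@B0, b@B1, e@B2}
  B3:  IN={a@B0, b@B1, e@B2}  OUT={a@B0, b@B3, c@B3, e@B2}

Merge at B2: IN[B2] = OUT[B1] = {a@B0, b@B1, e@B2}
Applying B2's transfer function to that IN value gives OUT[B2] (row B2 above).

Answer: {a@B0, b@B1, e@B2}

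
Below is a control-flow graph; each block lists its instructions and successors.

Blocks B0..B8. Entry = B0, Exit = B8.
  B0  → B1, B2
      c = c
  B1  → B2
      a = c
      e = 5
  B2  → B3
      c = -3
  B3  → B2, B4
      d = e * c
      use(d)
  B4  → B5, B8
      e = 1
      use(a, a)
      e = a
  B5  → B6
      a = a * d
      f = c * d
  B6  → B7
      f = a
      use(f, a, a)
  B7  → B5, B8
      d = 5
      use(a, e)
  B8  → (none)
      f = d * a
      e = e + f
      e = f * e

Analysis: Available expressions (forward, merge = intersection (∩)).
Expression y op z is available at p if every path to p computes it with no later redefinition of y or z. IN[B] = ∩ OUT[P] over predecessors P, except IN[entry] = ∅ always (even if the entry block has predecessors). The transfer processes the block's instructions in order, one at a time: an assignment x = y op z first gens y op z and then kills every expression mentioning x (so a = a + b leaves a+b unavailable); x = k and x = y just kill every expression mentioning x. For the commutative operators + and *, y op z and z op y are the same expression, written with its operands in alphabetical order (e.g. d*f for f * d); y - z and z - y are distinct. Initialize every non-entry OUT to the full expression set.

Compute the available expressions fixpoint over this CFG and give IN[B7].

Answer: {c*d}

Working:
Converged values:
  B0:  IN={}  OUT={}
  B1:  IN={}  OUT={}
  B2:  IN={}  OUT={}
  B3:  IN={}  OUT={c*e}
  B4:  IN={c*e}  OUT={}
  B5:  IN={}  OUT={c*d}
  B6:  IN={c*d}  OUT={c*d}
  B7:  IN={c*d}  OUT={}
  B8:  IN={}  OUT={a*d}

Merge at B7: IN[B7] = OUT[B6] = {c*d}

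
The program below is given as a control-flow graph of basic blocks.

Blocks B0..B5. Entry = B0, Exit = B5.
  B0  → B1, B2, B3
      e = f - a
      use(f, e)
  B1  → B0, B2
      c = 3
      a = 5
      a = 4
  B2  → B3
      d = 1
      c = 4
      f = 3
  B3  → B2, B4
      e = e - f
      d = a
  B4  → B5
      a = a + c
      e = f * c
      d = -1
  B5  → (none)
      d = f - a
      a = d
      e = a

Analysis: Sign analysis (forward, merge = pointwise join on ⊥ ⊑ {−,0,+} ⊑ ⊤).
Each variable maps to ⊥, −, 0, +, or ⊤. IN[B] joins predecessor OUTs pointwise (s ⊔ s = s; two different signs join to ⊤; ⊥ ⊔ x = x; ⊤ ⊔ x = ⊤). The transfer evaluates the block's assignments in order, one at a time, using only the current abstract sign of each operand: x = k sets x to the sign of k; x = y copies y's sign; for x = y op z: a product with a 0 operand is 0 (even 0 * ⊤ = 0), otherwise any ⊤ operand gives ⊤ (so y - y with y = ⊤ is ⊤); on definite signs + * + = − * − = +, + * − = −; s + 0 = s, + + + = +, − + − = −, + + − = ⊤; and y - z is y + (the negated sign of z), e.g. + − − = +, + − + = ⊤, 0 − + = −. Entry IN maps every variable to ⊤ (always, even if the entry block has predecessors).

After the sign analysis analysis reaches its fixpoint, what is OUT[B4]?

Per-block solution:
  B0:   IN=(all ⊤)   OUT=(all ⊤)
  B1:   IN=(all ⊤)   OUT={a:+, c:+; rest ⊤}
  B2:   IN=(all ⊤)   OUT={c:+, d:+, f:+; rest ⊤}
  B3:   IN=(all ⊤)   OUT=(all ⊤)
  B4:   IN=(all ⊤)   OUT={d:-; rest ⊤}
  B5:   IN={d:-; rest ⊤}   OUT=(all ⊤)

Merge at B4: IN[B4] = OUT[B3] = {a: ⊤, b: ⊤, c: ⊤, d: ⊤, e: ⊤, f: ⊤}
Applying B4's transfer function to that IN value gives OUT[B4] (row B4 above).

Answer: {a: ⊤, b: ⊤, c: ⊤, d: -, e: ⊤, f: ⊤}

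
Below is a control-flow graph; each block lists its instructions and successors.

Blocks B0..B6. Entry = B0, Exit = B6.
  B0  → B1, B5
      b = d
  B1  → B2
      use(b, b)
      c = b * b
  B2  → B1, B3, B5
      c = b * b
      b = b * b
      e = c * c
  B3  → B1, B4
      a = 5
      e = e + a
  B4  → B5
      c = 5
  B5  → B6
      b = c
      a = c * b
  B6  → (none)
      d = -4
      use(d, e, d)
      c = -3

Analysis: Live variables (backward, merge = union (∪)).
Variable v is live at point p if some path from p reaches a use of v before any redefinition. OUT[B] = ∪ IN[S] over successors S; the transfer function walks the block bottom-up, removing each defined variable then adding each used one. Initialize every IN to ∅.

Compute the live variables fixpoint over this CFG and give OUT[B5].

Fixpoint table:
  B0:   IN={c, d, e}   OUT={b, c, e}
  B1:   IN={b}   OUT={b}
  B2:   IN={b}   OUT={b, c, e}
  B3:   IN={b, e}   OUT={b, e}
  B4:   IN={e}   OUT={c, e}
  B5:   IN={c, e}   OUT={e}
  B6:   IN={e}   OUT={}

Merge at B5: OUT[B5] = IN[B6] = {e}

Answer: {e}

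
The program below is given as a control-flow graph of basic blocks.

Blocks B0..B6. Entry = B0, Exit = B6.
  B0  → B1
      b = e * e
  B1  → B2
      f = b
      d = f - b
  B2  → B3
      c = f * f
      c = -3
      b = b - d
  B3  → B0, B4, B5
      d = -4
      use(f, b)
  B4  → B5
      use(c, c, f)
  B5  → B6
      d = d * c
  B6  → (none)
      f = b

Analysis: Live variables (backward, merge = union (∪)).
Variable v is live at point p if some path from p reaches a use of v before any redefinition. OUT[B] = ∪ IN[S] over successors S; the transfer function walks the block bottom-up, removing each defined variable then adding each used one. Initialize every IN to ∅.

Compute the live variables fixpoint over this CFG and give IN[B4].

Converged values:
  B0:   IN={e}   OUT={b, e}
  B1:   IN={b, e}   OUT={b, d, e, f}
  B2:   IN={b, d, e, f}   OUT={b, c, e, f}
  B3:   IN={b, c, e, f}   OUT={b, c, d, e, f}
  B4:   IN={b, c, d, f}   OUT={b, c, d}
  B5:   IN={b, c, d}   OUT={b}
  B6:   IN={b}   OUT={}

Merge at B4: OUT[B4] = IN[B5] = {b, c, d}
Applying B4's transfer function to that OUT value gives IN[B4] (row B4 above).

Answer: {b, c, d, f}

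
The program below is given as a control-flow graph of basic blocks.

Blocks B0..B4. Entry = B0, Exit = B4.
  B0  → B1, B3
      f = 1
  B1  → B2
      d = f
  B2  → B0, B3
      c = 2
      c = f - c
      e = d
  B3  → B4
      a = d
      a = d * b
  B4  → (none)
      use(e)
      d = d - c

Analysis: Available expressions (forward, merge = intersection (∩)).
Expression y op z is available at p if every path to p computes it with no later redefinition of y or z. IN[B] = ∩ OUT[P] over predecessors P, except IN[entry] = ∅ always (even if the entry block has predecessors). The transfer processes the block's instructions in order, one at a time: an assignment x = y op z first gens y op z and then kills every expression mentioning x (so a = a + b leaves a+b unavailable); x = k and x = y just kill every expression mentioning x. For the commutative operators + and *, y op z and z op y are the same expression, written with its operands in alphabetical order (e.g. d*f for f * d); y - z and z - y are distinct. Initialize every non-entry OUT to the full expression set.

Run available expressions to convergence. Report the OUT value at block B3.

Answer: {b*d}

Derivation:
Converged values:
  B0: | IN={} | OUT={}
  B1: | IN={} | OUT={}
  B2: | IN={} | OUT={}
  B3: | IN={} | OUT={b*d}
  B4: | IN={b*d} | OUT={}

Merge at B3: IN[B3] = OUT[B0] ∩ OUT[B2] = {}
Applying B3's transfer function to that IN value gives OUT[B3] (row B3 above).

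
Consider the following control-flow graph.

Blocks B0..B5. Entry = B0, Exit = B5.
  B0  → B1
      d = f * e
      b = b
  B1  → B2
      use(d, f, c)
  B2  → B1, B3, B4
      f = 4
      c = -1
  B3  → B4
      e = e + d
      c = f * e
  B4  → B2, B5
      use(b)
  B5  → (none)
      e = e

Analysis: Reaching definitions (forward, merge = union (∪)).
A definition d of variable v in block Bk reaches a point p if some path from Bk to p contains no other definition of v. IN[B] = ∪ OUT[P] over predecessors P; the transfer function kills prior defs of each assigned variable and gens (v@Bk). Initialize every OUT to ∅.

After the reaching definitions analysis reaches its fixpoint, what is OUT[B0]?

Fixpoint table:
  B0:   IN={}   OUT={b@B0, d@B0}
  B1:   IN={b@B0, c@B2, d@B0, e@B3, f@B2}   OUT={b@B0, c@B2, d@B0, e@B3, f@B2}
  B2:   IN={b@B0, c@B2, c@B3, d@B0, e@B3, f@B2}   OUT={b@B0, c@B2, d@B0, e@B3, f@B2}
  B3:   IN={b@B0, c@B2, d@B0, e@B3, f@B2}   OUT={b@B0, c@B3, d@B0, e@B3, f@B2}
  B4:   IN={b@B0, c@B2, c@B3, d@B0, e@B3, f@B2}   OUT={b@B0, c@B2, c@B3, d@B0, e@B3, f@B2}
  B5:   IN={b@B0, c@B2, c@B3, d@B0, e@B3, f@B2}   OUT={b@B0, c@B2, c@B3, d@B0, e@B5, f@B2}

B0 is the boundary node: IN[B0] = {}
Applying B0's transfer function to that IN value gives OUT[B0] (row B0 above).

Answer: {b@B0, d@B0}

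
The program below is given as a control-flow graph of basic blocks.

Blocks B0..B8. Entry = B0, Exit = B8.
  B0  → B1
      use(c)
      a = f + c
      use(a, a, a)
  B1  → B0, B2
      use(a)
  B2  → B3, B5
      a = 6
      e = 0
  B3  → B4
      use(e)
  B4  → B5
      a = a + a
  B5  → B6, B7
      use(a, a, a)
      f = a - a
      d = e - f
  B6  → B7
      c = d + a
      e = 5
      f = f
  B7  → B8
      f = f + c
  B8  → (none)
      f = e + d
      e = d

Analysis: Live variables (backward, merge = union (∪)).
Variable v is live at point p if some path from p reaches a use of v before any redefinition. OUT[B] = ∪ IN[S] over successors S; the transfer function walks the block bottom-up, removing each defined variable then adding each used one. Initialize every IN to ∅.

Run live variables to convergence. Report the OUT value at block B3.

Answer: {a, c, e}

Trace:
Converged values:
  B0:   IN={c, f}   OUT={a, c, f}
  B1:   IN={a, c, f}   OUT={c, f}
  B2:   IN={c}   OUT={a, c, e}
  B3:   IN={a, c, e}   OUT={a, c, e}
  B4:   IN={a, c, e}   OUT={a, c, e}
  B5:   IN={a, c, e}   OUT={a, c, d, e, f}
  B6:   IN={a, d, f}   OUT={c, d, e, f}
  B7:   IN={c, d, e, f}   OUT={d, e}
  B8:   IN={d, e}   OUT={}

Merge at B3: OUT[B3] = IN[B4] = {a, c, e}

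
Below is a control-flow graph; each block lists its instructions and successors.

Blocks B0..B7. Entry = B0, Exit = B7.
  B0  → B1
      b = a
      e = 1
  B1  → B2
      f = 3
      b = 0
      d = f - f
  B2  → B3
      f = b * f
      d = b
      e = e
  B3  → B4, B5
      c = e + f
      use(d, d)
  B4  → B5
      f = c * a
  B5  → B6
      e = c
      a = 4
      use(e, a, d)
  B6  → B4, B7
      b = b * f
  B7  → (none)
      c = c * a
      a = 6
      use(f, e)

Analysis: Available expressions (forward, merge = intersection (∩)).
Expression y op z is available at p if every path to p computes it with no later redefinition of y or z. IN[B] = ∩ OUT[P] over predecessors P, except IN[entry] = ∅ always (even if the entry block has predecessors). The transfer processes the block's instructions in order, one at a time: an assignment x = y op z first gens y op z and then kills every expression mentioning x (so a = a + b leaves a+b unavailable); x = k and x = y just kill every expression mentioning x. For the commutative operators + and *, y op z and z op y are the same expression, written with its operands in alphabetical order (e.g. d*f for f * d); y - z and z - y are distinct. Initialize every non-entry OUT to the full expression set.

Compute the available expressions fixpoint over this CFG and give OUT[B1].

Converged values:
  B0:   IN={}   OUT={}
  B1:   IN={}   OUT={f-f}
  B2:   IN={f-f}   OUT={}
  B3:   IN={}   OUT={e+f}
  B4:   IN={}   OUT={a*c}
  B5:   IN={}   OUT={}
  B6:   IN={}   OUT={}
  B7:   IN={}   OUT={}

Merge at B1: IN[B1] = OUT[B0] = {}
Applying B1's transfer function to that IN value gives OUT[B1] (row B1 above).

Answer: {f-f}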